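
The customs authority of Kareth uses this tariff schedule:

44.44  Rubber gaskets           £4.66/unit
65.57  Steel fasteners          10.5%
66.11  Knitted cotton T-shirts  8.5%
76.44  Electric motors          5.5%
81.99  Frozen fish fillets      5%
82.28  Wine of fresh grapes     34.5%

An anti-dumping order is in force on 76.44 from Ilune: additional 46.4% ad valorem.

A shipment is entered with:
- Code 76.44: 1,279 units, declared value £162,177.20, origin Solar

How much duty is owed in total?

Line 1 (76.44, Solar, 1,279 units, £162,177.20):
Base rate for 76.44 is 5.5%.
The additional-duty order on 76.44 targets Ilune, not Solar; it does not apply.
Duty = £162,177.20 × 5.5% = £8,919.75.

£8,919.75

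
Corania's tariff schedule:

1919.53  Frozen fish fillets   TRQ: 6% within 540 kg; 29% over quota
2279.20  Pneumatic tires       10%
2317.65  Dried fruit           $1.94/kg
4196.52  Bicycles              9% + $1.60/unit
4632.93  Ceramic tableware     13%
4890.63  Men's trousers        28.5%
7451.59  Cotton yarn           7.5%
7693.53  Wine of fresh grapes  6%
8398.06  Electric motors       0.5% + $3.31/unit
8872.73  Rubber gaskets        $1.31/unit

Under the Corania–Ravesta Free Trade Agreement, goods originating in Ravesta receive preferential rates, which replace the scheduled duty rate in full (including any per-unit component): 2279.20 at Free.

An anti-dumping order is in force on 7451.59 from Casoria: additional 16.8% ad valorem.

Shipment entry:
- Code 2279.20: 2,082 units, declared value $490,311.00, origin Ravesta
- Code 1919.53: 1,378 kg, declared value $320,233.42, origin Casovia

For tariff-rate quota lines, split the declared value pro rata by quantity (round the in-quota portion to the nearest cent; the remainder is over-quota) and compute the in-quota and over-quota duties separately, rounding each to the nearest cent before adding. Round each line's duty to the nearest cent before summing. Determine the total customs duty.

$64,004.86

Line 1 (2279.20, Ravesta, 2,082 units, $490,311.00):
Base rate for 2279.20 is 10%.
Origin Ravesta qualifies under the Corania–Ravesta agreement and 2279.20 is covered: preferential rate Free applies instead.
Duty = $490,311.00 × 0% = $0.00.
Line 2 (1919.53, Casovia, 1,378 kg, $320,233.42):
Code 1919.53 is under a tariff-rate quota (threshold 540 kg). In-quota: 540 kg at 6%; over-quota: 838 kg at 29%.
Pro-rata value split: in-quota = $320,233.42 × 540/1,378 = $125,490.60; over-quota = $320,233.42 − $125,490.60 = $194,742.82.
In-quota duty = $125,490.60 × 6% = $7,529.44. Over-quota duty = $194,742.82 × 29% = $56,475.42.
Line duty = $7,529.44 + $56,475.42 = $64,004.86.
Total = $0.00 + $64,004.86 = $64,004.86.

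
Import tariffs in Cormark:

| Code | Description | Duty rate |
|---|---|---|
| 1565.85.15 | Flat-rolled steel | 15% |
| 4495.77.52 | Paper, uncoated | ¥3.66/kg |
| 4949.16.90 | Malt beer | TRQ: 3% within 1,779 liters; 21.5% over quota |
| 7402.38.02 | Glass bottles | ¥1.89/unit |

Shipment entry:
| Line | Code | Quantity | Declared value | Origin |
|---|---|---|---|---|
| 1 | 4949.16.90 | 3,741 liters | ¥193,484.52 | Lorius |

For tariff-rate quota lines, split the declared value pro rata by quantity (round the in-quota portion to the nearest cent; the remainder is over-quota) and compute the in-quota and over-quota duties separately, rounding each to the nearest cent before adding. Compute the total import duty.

Line 1 (4949.16.90, Lorius, 3,741 liters, ¥193,484.52):
Code 4949.16.90 is under a tariff-rate quota (threshold 1,779 liters). In-quota: 1,779 liters at 3%; over-quota: 1,962 liters at 21.5%.
Pro-rata value split: in-quota = ¥193,484.52 × 1,779/3,741 = ¥92,009.88; over-quota = ¥193,484.52 − ¥92,009.88 = ¥101,474.64.
In-quota duty = ¥92,009.88 × 3% = ¥2,760.30. Over-quota duty = ¥101,474.64 × 21.5% = ¥21,817.05.
Line duty = ¥2,760.30 + ¥21,817.05 = ¥24,577.35.

¥24,577.35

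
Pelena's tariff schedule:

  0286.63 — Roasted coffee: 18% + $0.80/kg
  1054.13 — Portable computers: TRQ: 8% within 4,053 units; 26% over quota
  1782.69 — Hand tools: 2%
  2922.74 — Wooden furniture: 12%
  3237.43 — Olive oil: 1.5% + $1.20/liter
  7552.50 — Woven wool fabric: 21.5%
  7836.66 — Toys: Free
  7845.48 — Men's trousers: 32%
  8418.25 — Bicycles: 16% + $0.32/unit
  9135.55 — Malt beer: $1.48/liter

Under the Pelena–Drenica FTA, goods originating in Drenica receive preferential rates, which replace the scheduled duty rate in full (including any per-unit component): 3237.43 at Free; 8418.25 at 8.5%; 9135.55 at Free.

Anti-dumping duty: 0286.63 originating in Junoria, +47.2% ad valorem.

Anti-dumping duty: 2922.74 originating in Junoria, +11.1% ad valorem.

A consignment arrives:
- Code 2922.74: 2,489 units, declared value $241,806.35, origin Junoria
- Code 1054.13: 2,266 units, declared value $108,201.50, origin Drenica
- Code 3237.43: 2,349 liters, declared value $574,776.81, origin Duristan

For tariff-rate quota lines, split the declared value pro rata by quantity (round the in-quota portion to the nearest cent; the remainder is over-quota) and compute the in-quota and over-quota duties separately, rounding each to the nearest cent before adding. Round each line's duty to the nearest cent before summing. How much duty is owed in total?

$75,953.84

Line 1 (2922.74, Junoria, 2,489 units, $241,806.35):
Base rate for 2922.74 is 12%.
Additional duty on 2922.74 from Junoria: +11.1%. Applied ad valorem rate: 12% + 11.1% = 23.1%.
Duty = $241,806.35 × 23.1% = $55,857.27.
Line 2 (1054.13, Drenica, 2,266 units, $108,201.50):
Code 1054.13 is under a tariff-rate quota (threshold 4,053 units). Quantity 2,266 units is within the quota, so the in-quota rate 8% applies to the full value.
Duty = $108,201.50 × 8% = $8,656.12.
Line 3 (3237.43, Duristan, 2,349 liters, $574,776.81):
Base rate for 3237.43 is 1.5% + $1.20/liter.
3237.43 has an FTA preferential rate, but origin Duristan is not Drenica; base rate stands.
Duty = $574,776.81 × 1.5% + 2,349 × $1.20 = $11,440.45.
Total = $55,857.27 + $8,656.12 + $11,440.45 = $75,953.84.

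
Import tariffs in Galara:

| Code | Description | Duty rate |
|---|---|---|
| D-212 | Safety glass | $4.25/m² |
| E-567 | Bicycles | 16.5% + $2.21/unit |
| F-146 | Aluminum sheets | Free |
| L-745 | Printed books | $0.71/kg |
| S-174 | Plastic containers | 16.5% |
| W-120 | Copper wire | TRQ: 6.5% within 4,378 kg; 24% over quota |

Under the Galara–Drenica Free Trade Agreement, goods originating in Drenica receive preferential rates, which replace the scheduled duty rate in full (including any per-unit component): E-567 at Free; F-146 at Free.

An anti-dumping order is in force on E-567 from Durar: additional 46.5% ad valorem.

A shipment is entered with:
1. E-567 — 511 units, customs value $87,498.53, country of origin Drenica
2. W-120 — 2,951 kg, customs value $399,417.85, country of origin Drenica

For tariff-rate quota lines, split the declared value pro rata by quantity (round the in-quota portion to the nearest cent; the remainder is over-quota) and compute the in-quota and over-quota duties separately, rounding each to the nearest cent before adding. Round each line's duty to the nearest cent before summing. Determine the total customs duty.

Line 1 (E-567, Drenica, 511 units, $87,498.53):
Base rate for E-567 is 16.5% + $2.21/unit.
Origin Drenica qualifies under the Galara–Drenica agreement and E-567 is covered: preferential rate Free applies instead.
The additional-duty order on E-567 targets Durar, not Drenica; it does not apply.
Duty = $87,498.53 × 0% = $0.00.
Line 2 (W-120, Drenica, 2,951 kg, $399,417.85):
Code W-120 is under a tariff-rate quota (threshold 4,378 kg). Quantity 2,951 kg is within the quota, so the in-quota rate 6.5% applies to the full value.
Duty = $399,417.85 × 6.5% = $25,962.16.
Total = $0.00 + $25,962.16 = $25,962.16.

$25,962.16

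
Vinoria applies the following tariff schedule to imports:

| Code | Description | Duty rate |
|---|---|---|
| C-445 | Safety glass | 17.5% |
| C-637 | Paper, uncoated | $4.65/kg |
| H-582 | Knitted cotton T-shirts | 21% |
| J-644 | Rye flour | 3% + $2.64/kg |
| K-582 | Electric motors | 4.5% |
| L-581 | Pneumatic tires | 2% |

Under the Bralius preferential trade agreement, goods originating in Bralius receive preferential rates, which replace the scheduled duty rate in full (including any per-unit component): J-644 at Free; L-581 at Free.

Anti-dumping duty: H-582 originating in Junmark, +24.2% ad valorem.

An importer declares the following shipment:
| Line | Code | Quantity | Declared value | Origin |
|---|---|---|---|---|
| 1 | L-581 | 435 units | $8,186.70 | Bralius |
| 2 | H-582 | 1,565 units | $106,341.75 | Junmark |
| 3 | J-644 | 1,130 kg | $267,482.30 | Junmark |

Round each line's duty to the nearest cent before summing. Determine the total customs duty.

$59,074.14

Line 1 (L-581, Bralius, 435 units, $8,186.70):
Base rate for L-581 is 2%.
Origin Bralius qualifies under the Vinoria–Bralius agreement and L-581 is covered: preferential rate Free applies instead.
Duty = $8,186.70 × 0% = $0.00.
Line 2 (H-582, Junmark, 1,565 units, $106,341.75):
Base rate for H-582 is 21%.
Additional duty on H-582 from Junmark: +24.2%. Applied ad valorem rate: 21% + 24.2% = 45.2%.
Duty = $106,341.75 × 45.2% = $48,066.47.
Line 3 (J-644, Junmark, 1,130 kg, $267,482.30):
Base rate for J-644 is 3% + $2.64/kg.
J-644 has an FTA preferential rate, but origin Junmark is not Bralius; base rate stands.
Duty = $267,482.30 × 3% + 1,130 × $2.64 = $11,007.67.
Total = $0.00 + $48,066.47 + $11,007.67 = $59,074.14.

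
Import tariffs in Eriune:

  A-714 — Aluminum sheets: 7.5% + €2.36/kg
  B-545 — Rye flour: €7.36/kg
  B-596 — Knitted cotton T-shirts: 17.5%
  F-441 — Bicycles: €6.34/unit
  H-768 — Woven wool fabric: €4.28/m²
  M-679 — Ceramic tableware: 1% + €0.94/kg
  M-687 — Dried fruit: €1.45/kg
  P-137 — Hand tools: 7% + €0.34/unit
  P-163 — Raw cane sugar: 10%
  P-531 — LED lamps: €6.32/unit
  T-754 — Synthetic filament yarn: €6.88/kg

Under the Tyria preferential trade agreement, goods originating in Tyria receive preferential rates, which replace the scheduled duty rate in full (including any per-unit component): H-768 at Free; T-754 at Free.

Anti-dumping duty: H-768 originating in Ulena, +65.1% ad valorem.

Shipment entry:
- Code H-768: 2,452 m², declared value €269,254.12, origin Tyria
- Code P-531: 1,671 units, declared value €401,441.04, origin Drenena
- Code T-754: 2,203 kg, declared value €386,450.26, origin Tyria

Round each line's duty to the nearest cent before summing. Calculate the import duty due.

Line 1 (H-768, Tyria, 2,452 m², €269,254.12):
Base rate for H-768 is €4.28/m².
Origin Tyria qualifies under the Eriune–Tyria agreement and H-768 is covered: preferential rate Free applies instead.
The additional-duty order on H-768 targets Ulena, not Tyria; it does not apply.
Duty = €269,254.12 × 0% = €0.00.
Line 2 (P-531, Drenena, 1,671 units, €401,441.04):
Base rate for P-531 is €6.32/unit.
Duty = 1,671 × €6.32 = €10,560.72.
Line 3 (T-754, Tyria, 2,203 kg, €386,450.26):
Base rate for T-754 is €6.88/kg.
Origin Tyria qualifies under the Eriune–Tyria agreement and T-754 is covered: preferential rate Free applies instead.
Duty = €386,450.26 × 0% = €0.00.
Total = €0.00 + €10,560.72 + €0.00 = €10,560.72.

€10,560.72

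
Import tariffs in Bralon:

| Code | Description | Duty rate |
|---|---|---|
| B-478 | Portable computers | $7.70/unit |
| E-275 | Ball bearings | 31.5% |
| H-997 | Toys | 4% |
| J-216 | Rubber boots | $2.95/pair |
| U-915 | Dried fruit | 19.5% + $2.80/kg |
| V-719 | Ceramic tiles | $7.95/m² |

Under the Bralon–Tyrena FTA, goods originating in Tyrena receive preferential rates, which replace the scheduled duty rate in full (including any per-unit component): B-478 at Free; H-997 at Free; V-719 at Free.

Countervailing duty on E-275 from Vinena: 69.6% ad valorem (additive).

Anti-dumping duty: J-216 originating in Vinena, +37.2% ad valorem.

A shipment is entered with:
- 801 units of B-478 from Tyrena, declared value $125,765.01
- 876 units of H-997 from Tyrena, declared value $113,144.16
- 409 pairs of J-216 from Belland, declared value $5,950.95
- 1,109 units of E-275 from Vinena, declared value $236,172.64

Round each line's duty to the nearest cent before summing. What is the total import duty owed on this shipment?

Line 1 (B-478, Tyrena, 801 units, $125,765.01):
Base rate for B-478 is $7.70/unit.
Origin Tyrena qualifies under the Bralon–Tyrena agreement and B-478 is covered: preferential rate Free applies instead.
Duty = $125,765.01 × 0% = $0.00.
Line 2 (H-997, Tyrena, 876 units, $113,144.16):
Base rate for H-997 is 4%.
Origin Tyrena qualifies under the Bralon–Tyrena agreement and H-997 is covered: preferential rate Free applies instead.
Duty = $113,144.16 × 0% = $0.00.
Line 3 (J-216, Belland, 409 pairs, $5,950.95):
Base rate for J-216 is $2.95/pair.
The additional-duty order on J-216 targets Vinena, not Belland; it does not apply.
Duty = 409 × $2.95 = $1,206.55.
Line 4 (E-275, Vinena, 1,109 units, $236,172.64):
Base rate for E-275 is 31.5%.
Additional duty on E-275 from Vinena: +69.6%. Applied ad valorem rate: 31.5% + 69.6% = 101.1%.
Duty = $236,172.64 × 101.1% = $238,770.54.
Total = $0.00 + $0.00 + $1,206.55 + $238,770.54 = $239,977.09.

$239,977.09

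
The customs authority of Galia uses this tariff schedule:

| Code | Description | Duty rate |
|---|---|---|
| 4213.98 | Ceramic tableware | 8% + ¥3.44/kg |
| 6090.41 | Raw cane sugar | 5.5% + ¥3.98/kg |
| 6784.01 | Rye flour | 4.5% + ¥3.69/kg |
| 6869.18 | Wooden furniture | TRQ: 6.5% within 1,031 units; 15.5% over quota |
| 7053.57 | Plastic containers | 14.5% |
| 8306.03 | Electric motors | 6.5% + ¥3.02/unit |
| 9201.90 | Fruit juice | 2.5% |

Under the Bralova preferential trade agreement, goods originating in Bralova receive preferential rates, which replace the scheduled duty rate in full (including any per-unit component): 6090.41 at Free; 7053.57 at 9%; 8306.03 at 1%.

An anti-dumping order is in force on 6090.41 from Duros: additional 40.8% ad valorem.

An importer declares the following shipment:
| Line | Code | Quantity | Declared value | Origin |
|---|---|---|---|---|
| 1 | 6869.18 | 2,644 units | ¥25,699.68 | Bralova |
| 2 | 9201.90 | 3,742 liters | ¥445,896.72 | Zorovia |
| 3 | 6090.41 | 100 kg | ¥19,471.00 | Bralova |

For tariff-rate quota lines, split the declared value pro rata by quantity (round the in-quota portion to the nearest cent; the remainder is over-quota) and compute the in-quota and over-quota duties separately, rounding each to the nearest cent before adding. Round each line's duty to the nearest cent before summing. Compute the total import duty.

Line 1 (6869.18, Bralova, 2,644 units, ¥25,699.68):
Code 6869.18 is under a tariff-rate quota (threshold 1,031 units). In-quota: 1,031 units at 6.5%; over-quota: 1,613 units at 15.5%.
Pro-rata value split: in-quota = ¥25,699.68 × 1,031/2,644 = ¥10,021.32; over-quota = ¥25,699.68 − ¥10,021.32 = ¥15,678.36.
In-quota duty = ¥10,021.32 × 6.5% = ¥651.39. Over-quota duty = ¥15,678.36 × 15.5% = ¥2,430.15.
Line duty = ¥651.39 + ¥2,430.15 = ¥3,081.54.
Line 2 (9201.90, Zorovia, 3,742 liters, ¥445,896.72):
Base rate for 9201.90 is 2.5%.
Duty = ¥445,896.72 × 2.5% = ¥11,147.42.
Line 3 (6090.41, Bralova, 100 kg, ¥19,471.00):
Base rate for 6090.41 is 5.5% + ¥3.98/kg.
Origin Bralova qualifies under the Galia–Bralova agreement and 6090.41 is covered: preferential rate Free applies instead.
The additional-duty order on 6090.41 targets Duros, not Bralova; it does not apply.
Duty = ¥19,471.00 × 0% = ¥0.00.
Total = ¥3,081.54 + ¥11,147.42 + ¥0.00 = ¥14,228.96.

¥14,228.96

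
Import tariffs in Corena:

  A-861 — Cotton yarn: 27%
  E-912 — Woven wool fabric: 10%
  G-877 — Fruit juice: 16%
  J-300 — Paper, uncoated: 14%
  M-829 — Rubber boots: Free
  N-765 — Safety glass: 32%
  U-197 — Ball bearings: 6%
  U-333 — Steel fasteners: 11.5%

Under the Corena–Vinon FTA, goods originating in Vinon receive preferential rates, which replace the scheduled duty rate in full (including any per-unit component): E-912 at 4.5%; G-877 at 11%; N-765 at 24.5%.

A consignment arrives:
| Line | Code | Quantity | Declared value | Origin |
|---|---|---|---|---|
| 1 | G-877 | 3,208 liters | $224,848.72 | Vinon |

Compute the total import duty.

Line 1 (G-877, Vinon, 3,208 liters, $224,848.72):
Base rate for G-877 is 16%.
Origin Vinon qualifies under the Corena–Vinon agreement and G-877 is covered: preferential rate 11% applies instead.
Duty = $224,848.72 × 11% = $24,733.36.

$24,733.36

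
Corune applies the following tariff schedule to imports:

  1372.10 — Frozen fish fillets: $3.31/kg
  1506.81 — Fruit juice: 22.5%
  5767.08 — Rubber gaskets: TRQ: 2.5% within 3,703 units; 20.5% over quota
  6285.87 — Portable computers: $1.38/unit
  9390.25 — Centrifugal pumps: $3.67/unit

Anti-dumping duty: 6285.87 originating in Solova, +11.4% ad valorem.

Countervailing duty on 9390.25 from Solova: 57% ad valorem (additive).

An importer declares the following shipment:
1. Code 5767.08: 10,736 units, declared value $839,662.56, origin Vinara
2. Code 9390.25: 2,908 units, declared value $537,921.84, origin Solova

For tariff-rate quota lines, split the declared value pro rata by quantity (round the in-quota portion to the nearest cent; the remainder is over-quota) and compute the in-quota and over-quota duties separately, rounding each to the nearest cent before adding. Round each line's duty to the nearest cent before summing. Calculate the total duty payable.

Line 1 (5767.08, Vinara, 10,736 units, $839,662.56):
Code 5767.08 is under a tariff-rate quota (threshold 3,703 units). In-quota: 3,703 units at 2.5%; over-quota: 7,033 units at 20.5%.
Pro-rata value split: in-quota = $839,662.56 × 3,703/10,736 = $289,611.63; over-quota = $839,662.56 − $289,611.63 = $550,050.93.
In-quota duty = $289,611.63 × 2.5% = $7,240.29. Over-quota duty = $550,050.93 × 20.5% = $112,760.44.
Line duty = $7,240.29 + $112,760.44 = $120,000.73.
Line 2 (9390.25, Solova, 2,908 units, $537,921.84):
Base rate for 9390.25 is $3.67/unit.
Additional duty on 9390.25 from Solova: +57% ad valorem. Applied ad valorem rate = 57%.
Duty = $537,921.84 × 57% + 2,908 × $3.67 = $317,287.81.
Total = $120,000.73 + $317,287.81 = $437,288.54.

$437,288.54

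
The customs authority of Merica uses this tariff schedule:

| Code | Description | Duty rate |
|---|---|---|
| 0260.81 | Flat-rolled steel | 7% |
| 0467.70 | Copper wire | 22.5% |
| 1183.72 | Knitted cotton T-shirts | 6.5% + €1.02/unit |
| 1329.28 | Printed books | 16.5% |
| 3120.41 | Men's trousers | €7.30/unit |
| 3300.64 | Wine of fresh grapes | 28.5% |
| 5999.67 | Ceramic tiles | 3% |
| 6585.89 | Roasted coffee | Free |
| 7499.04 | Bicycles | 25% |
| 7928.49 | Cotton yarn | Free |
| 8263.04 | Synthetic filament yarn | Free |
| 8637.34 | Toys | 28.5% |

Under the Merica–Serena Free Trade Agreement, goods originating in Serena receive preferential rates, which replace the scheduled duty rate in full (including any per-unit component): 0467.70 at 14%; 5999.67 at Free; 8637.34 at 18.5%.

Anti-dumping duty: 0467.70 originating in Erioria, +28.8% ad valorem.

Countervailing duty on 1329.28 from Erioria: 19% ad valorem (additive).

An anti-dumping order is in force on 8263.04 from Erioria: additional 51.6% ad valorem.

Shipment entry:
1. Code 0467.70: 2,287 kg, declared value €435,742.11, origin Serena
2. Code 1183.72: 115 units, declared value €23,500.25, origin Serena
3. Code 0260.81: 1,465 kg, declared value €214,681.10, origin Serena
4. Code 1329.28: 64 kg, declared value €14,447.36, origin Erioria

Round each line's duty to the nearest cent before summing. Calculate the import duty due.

€82,805.21

Line 1 (0467.70, Serena, 2,287 kg, €435,742.11):
Base rate for 0467.70 is 22.5%.
Origin Serena qualifies under the Merica–Serena agreement and 0467.70 is covered: preferential rate 14% applies instead.
The additional-duty order on 0467.70 targets Erioria, not Serena; it does not apply.
Duty = €435,742.11 × 14% = €61,003.90.
Line 2 (1183.72, Serena, 115 units, €23,500.25):
Base rate for 1183.72 is 6.5% + €1.02/unit.
Origin Serena is the FTA partner but 1183.72 is not on the preference list; base rate stands.
Duty = €23,500.25 × 6.5% + 115 × €1.02 = €1,644.82.
Line 3 (0260.81, Serena, 1,465 kg, €214,681.10):
Base rate for 0260.81 is 7%.
Origin Serena is the FTA partner but 0260.81 is not on the preference list; base rate stands.
Duty = €214,681.10 × 7% = €15,027.68.
Line 4 (1329.28, Erioria, 64 kg, €14,447.36):
Base rate for 1329.28 is 16.5%.
Additional duty on 1329.28 from Erioria: +19%. Applied ad valorem rate: 16.5% + 19% = 35.5%.
Duty = €14,447.36 × 35.5% = €5,128.81.
Total = €61,003.90 + €1,644.82 + €15,027.68 + €5,128.81 = €82,805.21.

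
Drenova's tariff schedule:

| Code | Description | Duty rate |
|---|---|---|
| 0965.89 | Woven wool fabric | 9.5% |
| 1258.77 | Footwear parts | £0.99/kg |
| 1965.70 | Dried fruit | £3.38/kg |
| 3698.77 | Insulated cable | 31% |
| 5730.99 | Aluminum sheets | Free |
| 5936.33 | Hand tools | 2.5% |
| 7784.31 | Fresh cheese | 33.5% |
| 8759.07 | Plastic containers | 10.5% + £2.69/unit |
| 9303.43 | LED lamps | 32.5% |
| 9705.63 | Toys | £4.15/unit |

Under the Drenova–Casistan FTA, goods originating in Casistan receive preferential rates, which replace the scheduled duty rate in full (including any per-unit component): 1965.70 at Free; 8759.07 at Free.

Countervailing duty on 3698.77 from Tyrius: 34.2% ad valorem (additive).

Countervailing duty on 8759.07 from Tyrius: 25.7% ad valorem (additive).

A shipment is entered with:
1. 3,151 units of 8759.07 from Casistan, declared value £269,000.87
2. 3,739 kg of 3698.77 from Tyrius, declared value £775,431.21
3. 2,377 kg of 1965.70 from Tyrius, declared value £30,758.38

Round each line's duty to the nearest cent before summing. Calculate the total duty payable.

Line 1 (8759.07, Casistan, 3,151 units, £269,000.87):
Base rate for 8759.07 is 10.5% + £2.69/unit.
Origin Casistan qualifies under the Drenova–Casistan agreement and 8759.07 is covered: preferential rate Free applies instead.
The additional-duty order on 8759.07 targets Tyrius, not Casistan; it does not apply.
Duty = £269,000.87 × 0% = £0.00.
Line 2 (3698.77, Tyrius, 3,739 kg, £775,431.21):
Base rate for 3698.77 is 31%.
Additional duty on 3698.77 from Tyrius: +34.2%. Applied ad valorem rate: 31% + 34.2% = 65.2%.
Duty = £775,431.21 × 65.2% = £505,581.15.
Line 3 (1965.70, Tyrius, 2,377 kg, £30,758.38):
Base rate for 1965.70 is £3.38/kg.
1965.70 has an FTA preferential rate, but origin Tyrius is not Casistan; base rate stands.
Duty = 2,377 × £3.38 = £8,034.26.
Total = £0.00 + £505,581.15 + £8,034.26 = £513,615.41.

£513,615.41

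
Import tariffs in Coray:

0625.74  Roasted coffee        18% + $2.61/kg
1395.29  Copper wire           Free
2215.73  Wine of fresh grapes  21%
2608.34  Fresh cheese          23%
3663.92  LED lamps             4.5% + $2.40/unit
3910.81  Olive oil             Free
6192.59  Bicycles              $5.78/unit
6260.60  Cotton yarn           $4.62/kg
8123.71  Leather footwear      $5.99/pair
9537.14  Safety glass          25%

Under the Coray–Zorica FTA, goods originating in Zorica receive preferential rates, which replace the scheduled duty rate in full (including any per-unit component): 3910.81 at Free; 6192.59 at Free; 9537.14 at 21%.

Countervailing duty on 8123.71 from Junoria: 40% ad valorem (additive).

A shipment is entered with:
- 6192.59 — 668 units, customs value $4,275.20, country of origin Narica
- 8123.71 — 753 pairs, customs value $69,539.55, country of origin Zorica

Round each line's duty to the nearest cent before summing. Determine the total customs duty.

Line 1 (6192.59, Narica, 668 units, $4,275.20):
Base rate for 6192.59 is $5.78/unit.
6192.59 has an FTA preferential rate, but origin Narica is not Zorica; base rate stands.
Duty = 668 × $5.78 = $3,861.04.
Line 2 (8123.71, Zorica, 753 pairs, $69,539.55):
Base rate for 8123.71 is $5.99/pair.
Origin Zorica is the FTA partner but 8123.71 is not on the preference list; base rate stands.
The additional-duty order on 8123.71 targets Junoria, not Zorica; it does not apply.
Duty = 753 × $5.99 = $4,510.47.
Total = $3,861.04 + $4,510.47 = $8,371.51.

$8,371.51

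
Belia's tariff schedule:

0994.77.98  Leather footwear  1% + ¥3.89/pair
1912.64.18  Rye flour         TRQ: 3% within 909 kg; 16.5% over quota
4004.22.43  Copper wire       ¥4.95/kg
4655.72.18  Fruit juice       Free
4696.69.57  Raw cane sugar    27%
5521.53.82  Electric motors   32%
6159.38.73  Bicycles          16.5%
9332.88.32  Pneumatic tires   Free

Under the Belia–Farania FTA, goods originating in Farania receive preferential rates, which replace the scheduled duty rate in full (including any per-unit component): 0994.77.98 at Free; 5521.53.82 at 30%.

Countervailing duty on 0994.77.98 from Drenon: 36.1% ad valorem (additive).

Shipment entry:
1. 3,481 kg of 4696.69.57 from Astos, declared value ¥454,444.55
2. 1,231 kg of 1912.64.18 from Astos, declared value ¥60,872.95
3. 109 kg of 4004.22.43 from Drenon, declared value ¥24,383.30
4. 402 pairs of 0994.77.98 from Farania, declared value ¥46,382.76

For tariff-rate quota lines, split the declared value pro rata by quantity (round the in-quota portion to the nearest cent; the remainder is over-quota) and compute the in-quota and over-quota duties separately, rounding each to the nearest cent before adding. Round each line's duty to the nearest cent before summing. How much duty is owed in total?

¥127,215.36

Line 1 (4696.69.57, Astos, 3,481 kg, ¥454,444.55):
Base rate for 4696.69.57 is 27%.
Duty = ¥454,444.55 × 27% = ¥122,700.03.
Line 2 (1912.64.18, Astos, 1,231 kg, ¥60,872.95):
Code 1912.64.18 is under a tariff-rate quota (threshold 909 kg). In-quota: 909 kg at 3%; over-quota: 322 kg at 16.5%.
Pro-rata value split: in-quota = ¥60,872.95 × 909/1,231 = ¥44,950.05; over-quota = ¥60,872.95 − ¥44,950.05 = ¥15,922.90.
In-quota duty = ¥44,950.05 × 3% = ¥1,348.50. Over-quota duty = ¥15,922.90 × 16.5% = ¥2,627.28.
Line duty = ¥1,348.50 + ¥2,627.28 = ¥3,975.78.
Line 3 (4004.22.43, Drenon, 109 kg, ¥24,383.30):
Base rate for 4004.22.43 is ¥4.95/kg.
Duty = 109 × ¥4.95 = ¥539.55.
Line 4 (0994.77.98, Farania, 402 pairs, ¥46,382.76):
Base rate for 0994.77.98 is 1% + ¥3.89/pair.
Origin Farania qualifies under the Belia–Farania agreement and 0994.77.98 is covered: preferential rate Free applies instead.
The additional-duty order on 0994.77.98 targets Drenon, not Farania; it does not apply.
Duty = ¥46,382.76 × 0% = ¥0.00.
Total = ¥122,700.03 + ¥3,975.78 + ¥539.55 + ¥0.00 = ¥127,215.36.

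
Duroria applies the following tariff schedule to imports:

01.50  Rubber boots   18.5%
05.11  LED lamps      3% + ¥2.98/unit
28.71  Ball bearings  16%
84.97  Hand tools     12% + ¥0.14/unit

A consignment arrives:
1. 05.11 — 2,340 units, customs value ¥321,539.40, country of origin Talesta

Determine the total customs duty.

Line 1 (05.11, Talesta, 2,340 units, ¥321,539.40):
Base rate for 05.11 is 3% + ¥2.98/unit.
Duty = ¥321,539.40 × 3% + 2,340 × ¥2.98 = ¥16,619.38.

¥16,619.38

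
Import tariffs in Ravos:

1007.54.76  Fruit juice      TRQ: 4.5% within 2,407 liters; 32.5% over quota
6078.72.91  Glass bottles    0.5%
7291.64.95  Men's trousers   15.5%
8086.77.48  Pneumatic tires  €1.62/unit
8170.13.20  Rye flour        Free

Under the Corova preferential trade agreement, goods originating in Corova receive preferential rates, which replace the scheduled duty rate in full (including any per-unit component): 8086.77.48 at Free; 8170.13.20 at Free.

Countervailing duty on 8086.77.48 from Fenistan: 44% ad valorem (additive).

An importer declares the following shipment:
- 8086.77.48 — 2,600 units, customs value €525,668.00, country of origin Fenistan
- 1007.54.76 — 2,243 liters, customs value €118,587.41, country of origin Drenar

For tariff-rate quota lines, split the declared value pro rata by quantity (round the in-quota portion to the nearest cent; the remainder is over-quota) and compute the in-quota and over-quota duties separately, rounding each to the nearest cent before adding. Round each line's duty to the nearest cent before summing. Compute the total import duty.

€240,842.35

Line 1 (8086.77.48, Fenistan, 2,600 units, €525,668.00):
Base rate for 8086.77.48 is €1.62/unit.
8086.77.48 has an FTA preferential rate, but origin Fenistan is not Corova; base rate stands.
Additional duty on 8086.77.48 from Fenistan: +44% ad valorem. Applied ad valorem rate = 44%.
Duty = €525,668.00 × 44% + 2,600 × €1.62 = €235,505.92.
Line 2 (1007.54.76, Drenar, 2,243 liters, €118,587.41):
Code 1007.54.76 is under a tariff-rate quota (threshold 2,407 liters). Quantity 2,243 liters is within the quota, so the in-quota rate 4.5% applies to the full value.
Duty = €118,587.41 × 4.5% = €5,336.43.
Total = €235,505.92 + €5,336.43 = €240,842.35.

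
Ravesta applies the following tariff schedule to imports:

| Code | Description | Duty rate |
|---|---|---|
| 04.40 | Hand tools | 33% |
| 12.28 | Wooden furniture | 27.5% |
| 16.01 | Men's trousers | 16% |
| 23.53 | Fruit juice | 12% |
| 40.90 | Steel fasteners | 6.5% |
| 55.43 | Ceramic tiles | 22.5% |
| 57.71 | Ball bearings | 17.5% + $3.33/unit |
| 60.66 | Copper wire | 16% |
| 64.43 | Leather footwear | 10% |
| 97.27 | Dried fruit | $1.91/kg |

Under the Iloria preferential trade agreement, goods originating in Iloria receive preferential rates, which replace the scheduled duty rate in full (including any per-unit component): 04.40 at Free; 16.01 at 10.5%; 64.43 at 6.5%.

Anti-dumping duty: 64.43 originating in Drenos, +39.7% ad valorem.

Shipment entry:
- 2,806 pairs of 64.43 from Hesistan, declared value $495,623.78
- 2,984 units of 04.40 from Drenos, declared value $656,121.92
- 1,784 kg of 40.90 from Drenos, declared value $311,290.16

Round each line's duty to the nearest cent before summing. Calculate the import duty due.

Line 1 (64.43, Hesistan, 2,806 pairs, $495,623.78):
Base rate for 64.43 is 10%.
64.43 has an FTA preferential rate, but origin Hesistan is not Iloria; base rate stands.
The additional-duty order on 64.43 targets Drenos, not Hesistan; it does not apply.
Duty = $495,623.78 × 10% = $49,562.38.
Line 2 (04.40, Drenos, 2,984 units, $656,121.92):
Base rate for 04.40 is 33%.
04.40 has an FTA preferential rate, but origin Drenos is not Iloria; base rate stands.
Duty = $656,121.92 × 33% = $216,520.23.
Line 3 (40.90, Drenos, 1,784 kg, $311,290.16):
Base rate for 40.90 is 6.5%.
Duty = $311,290.16 × 6.5% = $20,233.86.
Total = $49,562.38 + $216,520.23 + $20,233.86 = $286,316.47.

$286,316.47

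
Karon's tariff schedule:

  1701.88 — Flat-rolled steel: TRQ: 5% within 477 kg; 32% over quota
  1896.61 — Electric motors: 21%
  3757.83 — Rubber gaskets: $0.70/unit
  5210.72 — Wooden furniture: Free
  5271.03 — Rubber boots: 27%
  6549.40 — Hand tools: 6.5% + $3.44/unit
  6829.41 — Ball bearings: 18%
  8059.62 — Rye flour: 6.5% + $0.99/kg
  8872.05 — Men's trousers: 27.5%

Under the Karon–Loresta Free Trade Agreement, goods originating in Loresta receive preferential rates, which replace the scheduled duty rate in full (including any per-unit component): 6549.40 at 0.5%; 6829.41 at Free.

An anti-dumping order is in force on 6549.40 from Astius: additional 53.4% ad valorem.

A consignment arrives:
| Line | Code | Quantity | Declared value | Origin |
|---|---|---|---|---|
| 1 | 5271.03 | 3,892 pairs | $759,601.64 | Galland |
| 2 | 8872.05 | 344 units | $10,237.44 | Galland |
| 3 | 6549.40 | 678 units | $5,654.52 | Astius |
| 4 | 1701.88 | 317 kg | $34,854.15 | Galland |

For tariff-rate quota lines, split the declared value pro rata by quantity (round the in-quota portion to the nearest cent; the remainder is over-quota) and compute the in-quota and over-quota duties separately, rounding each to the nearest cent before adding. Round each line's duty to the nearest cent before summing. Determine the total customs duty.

Line 1 (5271.03, Galland, 3,892 pairs, $759,601.64):
Base rate for 5271.03 is 27%.
Duty = $759,601.64 × 27% = $205,092.44.
Line 2 (8872.05, Galland, 344 units, $10,237.44):
Base rate for 8872.05 is 27.5%.
Duty = $10,237.44 × 27.5% = $2,815.30.
Line 3 (6549.40, Astius, 678 units, $5,654.52):
Base rate for 6549.40 is 6.5% + $3.44/unit.
6549.40 has an FTA preferential rate, but origin Astius is not Loresta; base rate stands.
Additional duty on 6549.40 from Astius: +53.4%. Applied ad valorem rate: 6.5% + 53.4% = 59.9%.
Duty = $5,654.52 × 59.9% + 678 × $3.44 = $5,719.38.
Line 4 (1701.88, Galland, 317 kg, $34,854.15):
Code 1701.88 is under a tariff-rate quota (threshold 477 kg). Quantity 317 kg is within the quota, so the in-quota rate 5% applies to the full value.
Duty = $34,854.15 × 5% = $1,742.71.
Total = $205,092.44 + $2,815.30 + $5,719.38 + $1,742.71 = $215,369.83.

$215,369.83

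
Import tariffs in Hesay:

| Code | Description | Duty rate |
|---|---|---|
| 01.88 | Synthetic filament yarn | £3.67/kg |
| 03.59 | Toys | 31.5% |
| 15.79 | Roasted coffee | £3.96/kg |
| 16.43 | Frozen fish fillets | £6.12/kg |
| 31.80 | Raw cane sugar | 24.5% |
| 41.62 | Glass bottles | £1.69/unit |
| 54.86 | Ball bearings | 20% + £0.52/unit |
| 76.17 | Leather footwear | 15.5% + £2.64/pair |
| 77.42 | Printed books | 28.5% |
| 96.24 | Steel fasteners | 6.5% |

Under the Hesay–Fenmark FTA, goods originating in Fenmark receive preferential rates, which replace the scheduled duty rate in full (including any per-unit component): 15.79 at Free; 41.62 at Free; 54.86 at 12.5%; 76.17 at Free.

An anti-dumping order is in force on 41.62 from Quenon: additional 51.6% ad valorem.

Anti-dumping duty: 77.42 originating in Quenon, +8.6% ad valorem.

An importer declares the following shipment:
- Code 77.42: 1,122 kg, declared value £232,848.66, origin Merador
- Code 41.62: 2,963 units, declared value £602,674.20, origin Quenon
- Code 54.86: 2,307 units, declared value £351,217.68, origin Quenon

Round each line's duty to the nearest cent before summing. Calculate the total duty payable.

£453,792.41

Line 1 (77.42, Merador, 1,122 kg, £232,848.66):
Base rate for 77.42 is 28.5%.
The additional-duty order on 77.42 targets Quenon, not Merador; it does not apply.
Duty = £232,848.66 × 28.5% = £66,361.87.
Line 2 (41.62, Quenon, 2,963 units, £602,674.20):
Base rate for 41.62 is £1.69/unit.
41.62 has an FTA preferential rate, but origin Quenon is not Fenmark; base rate stands.
Additional duty on 41.62 from Quenon: +51.6% ad valorem. Applied ad valorem rate = 51.6%.
Duty = £602,674.20 × 51.6% + 2,963 × £1.69 = £315,987.36.
Line 3 (54.86, Quenon, 2,307 units, £351,217.68):
Base rate for 54.86 is 20% + £0.52/unit.
54.86 has an FTA preferential rate, but origin Quenon is not Fenmark; base rate stands.
Duty = £351,217.68 × 20% + 2,307 × £0.52 = £71,443.18.
Total = £66,361.87 + £315,987.36 + £71,443.18 = £453,792.41.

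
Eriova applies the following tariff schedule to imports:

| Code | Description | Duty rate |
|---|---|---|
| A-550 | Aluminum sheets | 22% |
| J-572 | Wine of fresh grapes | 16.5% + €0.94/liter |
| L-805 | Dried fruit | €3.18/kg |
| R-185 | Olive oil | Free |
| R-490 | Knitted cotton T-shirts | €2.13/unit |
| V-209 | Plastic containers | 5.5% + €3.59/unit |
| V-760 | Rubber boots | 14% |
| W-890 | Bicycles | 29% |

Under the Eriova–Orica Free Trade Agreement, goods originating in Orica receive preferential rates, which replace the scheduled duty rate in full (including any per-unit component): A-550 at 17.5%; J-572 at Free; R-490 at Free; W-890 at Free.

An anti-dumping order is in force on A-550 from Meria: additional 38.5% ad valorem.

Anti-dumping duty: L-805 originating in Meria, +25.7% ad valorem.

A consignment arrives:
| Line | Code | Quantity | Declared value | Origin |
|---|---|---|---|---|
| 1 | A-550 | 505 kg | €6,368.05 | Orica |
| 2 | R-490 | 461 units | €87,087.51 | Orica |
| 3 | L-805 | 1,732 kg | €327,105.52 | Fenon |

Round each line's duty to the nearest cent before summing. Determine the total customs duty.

€6,622.17

Line 1 (A-550, Orica, 505 kg, €6,368.05):
Base rate for A-550 is 22%.
Origin Orica qualifies under the Eriova–Orica agreement and A-550 is covered: preferential rate 17.5% applies instead.
The additional-duty order on A-550 targets Meria, not Orica; it does not apply.
Duty = €6,368.05 × 17.5% = €1,114.41.
Line 2 (R-490, Orica, 461 units, €87,087.51):
Base rate for R-490 is €2.13/unit.
Origin Orica qualifies under the Eriova–Orica agreement and R-490 is covered: preferential rate Free applies instead.
Duty = €87,087.51 × 0% = €0.00.
Line 3 (L-805, Fenon, 1,732 kg, €327,105.52):
Base rate for L-805 is €3.18/kg.
The additional-duty order on L-805 targets Meria, not Fenon; it does not apply.
Duty = 1,732 × €3.18 = €5,507.76.
Total = €1,114.41 + €0.00 + €5,507.76 = €6,622.17.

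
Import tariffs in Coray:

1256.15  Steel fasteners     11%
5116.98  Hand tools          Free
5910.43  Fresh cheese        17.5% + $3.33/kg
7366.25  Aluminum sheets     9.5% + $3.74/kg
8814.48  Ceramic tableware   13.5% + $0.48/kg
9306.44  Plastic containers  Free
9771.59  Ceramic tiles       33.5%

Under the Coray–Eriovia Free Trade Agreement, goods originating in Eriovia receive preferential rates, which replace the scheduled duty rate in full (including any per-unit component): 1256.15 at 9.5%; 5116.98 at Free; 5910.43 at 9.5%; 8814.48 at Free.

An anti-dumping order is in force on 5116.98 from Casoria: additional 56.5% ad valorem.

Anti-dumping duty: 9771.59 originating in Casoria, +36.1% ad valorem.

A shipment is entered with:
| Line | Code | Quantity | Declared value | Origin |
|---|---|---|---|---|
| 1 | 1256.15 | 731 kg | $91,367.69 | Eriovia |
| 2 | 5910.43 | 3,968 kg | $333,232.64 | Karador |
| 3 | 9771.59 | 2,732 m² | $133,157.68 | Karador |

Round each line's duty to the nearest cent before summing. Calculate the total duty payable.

Line 1 (1256.15, Eriovia, 731 kg, $91,367.69):
Base rate for 1256.15 is 11%.
Origin Eriovia qualifies under the Coray–Eriovia agreement and 1256.15 is covered: preferential rate 9.5% applies instead.
Duty = $91,367.69 × 9.5% = $8,679.93.
Line 2 (5910.43, Karador, 3,968 kg, $333,232.64):
Base rate for 5910.43 is 17.5% + $3.33/kg.
5910.43 has an FTA preferential rate, but origin Karador is not Eriovia; base rate stands.
Duty = $333,232.64 × 17.5% + 3,968 × $3.33 = $71,529.15.
Line 3 (9771.59, Karador, 2,732 m², $133,157.68):
Base rate for 9771.59 is 33.5%.
The additional-duty order on 9771.59 targets Casoria, not Karador; it does not apply.
Duty = $133,157.68 × 33.5% = $44,607.82.
Total = $8,679.93 + $71,529.15 + $44,607.82 = $124,816.90.

$124,816.90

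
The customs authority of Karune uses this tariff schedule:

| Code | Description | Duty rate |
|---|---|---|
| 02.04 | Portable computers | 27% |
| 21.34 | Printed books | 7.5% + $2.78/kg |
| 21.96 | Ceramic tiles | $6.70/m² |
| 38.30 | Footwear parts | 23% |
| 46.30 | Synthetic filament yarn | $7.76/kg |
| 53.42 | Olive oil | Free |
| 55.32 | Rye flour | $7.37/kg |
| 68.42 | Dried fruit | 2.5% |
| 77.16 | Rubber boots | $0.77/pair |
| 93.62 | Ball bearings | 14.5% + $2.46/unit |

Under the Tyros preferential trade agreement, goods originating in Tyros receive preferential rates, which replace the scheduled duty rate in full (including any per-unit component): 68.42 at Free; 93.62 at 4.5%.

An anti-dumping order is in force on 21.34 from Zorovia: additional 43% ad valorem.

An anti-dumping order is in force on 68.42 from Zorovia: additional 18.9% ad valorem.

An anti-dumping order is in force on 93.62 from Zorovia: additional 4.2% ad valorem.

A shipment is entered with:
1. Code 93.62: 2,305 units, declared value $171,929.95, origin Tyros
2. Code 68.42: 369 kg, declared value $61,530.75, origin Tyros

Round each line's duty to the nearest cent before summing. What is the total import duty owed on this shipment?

Line 1 (93.62, Tyros, 2,305 units, $171,929.95):
Base rate for 93.62 is 14.5% + $2.46/unit.
Origin Tyros qualifies under the Karune–Tyros agreement and 93.62 is covered: preferential rate 4.5% applies instead.
The additional-duty order on 93.62 targets Zorovia, not Tyros; it does not apply.
Duty = $171,929.95 × 4.5% = $7,736.85.
Line 2 (68.42, Tyros, 369 kg, $61,530.75):
Base rate for 68.42 is 2.5%.
Origin Tyros qualifies under the Karune–Tyros agreement and 68.42 is covered: preferential rate Free applies instead.
The additional-duty order on 68.42 targets Zorovia, not Tyros; it does not apply.
Duty = $61,530.75 × 0% = $0.00.
Total = $7,736.85 + $0.00 = $7,736.85.

$7,736.85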